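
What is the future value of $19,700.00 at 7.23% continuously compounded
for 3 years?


Formula: FV = P * e^(r*t)
Exponent: r*t = 0.0723 * 3 = 0.2169
e^(0.2169) = 1.24222
FV = $19,700.00 * 1.24222 = $24,471.73

$24,471.73


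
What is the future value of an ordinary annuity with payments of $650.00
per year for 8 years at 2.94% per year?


Formula: FV = PMT * ((1+r)^n - 1) / r
Growth factor: (1 + 0.0294)^8 = 1.260879
Numerator: 1.260879 - 1 = 0.260879
FV = $650.00 * 0.260879 / 0.0294 = $5,767.73

$5,767.73


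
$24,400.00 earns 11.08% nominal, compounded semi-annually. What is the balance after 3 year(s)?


Formula: FV = P * (1 + r/m)^(m*t)
Period rate: r/m = 0.1108 / 2 = 0.0554
Total periods: m*t = 2 * 3 = 6
Growth factor: (1 + 0.0554)^6 = 1.381982
FV = $24,400.00 * 1.381982 = $33,720.37

$33,720.37


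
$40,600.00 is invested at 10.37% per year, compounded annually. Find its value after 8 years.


Formula: FV = P * (1 + r)^n
Substituting: FV = $40,600.00 * (1 + 0.1037)^8
Growth factor: (1.1037)^8 = 2.201954
FV = $40,600.00 * 2.201954 = $89,399.35

$89,399.35


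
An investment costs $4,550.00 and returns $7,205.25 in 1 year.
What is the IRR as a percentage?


Formula: IRR = C1/C0 - 1
Substituting: IRR = $7,205.25 / $4,550.00 - 1
Ratio: 1.583571 - 1 = 0.583571
IRR = 58.3571%

58.3571%


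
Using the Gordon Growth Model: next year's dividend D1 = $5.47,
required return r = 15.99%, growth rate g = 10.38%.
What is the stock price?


Formula: P = D1 / (r - g)
Spread: r - g = 0.1599 - 0.1038 = 0.0561
Substituting: P = $5.47 / 0.0561
P = $97.50

$97.50


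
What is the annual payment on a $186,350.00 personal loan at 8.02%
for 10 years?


Formula: PMT = PV * r / (1 - (1+r)^(-n))
Denominator: 1 - (1 + 0.0802)^(-10) = 0.537663
Numerator: $186,350.00 * 0.0802 = 14945.27
PMT = 14945.27 / 0.537663 = $27,796.70

$27,796.70


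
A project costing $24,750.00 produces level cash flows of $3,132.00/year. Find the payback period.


Formula: Payback = investment / annual cash flow
Substituting: Payback = $24,750.00 / $3,132.00
Payback = 7.9023 years

7.9023 years


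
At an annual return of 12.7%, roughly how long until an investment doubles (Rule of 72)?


Formula: Years ≈ 72 / r
Substituting: Years ≈ 72 / 12.7
Years ≈ 5.7

5.7 years


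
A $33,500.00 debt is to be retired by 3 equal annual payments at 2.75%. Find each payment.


Formula: PMT = PV * r / (1 - (1+r)^(-n))
Denominator: 1 - (1 + 0.0275)^(-3) = 0.078162
Numerator: $33,500.00 * 0.0275 = 921.25
PMT = 921.25 / 0.078162 = $11,786.39

$11,786.39


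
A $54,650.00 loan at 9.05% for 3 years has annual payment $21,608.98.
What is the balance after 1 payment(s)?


Formula: Balance = PV*(1+r)^k - PMT*((1+r)^k - 1)/r
Growth: (1 + 0.0905)^1 = 1.0905
Accumulated factor: ((1+r)^k - 1)/r = 1.0
Balance = $54,650.00 * 1.0905 - $21,608.98 * 1.0
Balance = $37,986.85

$37,986.85


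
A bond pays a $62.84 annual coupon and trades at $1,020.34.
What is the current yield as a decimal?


Formula: Current yield = annual coupon / price
Substituting: CY = $62.84 / $1,020.34
CY = 0.061587

0.061587


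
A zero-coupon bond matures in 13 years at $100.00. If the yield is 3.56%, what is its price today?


Formula: Price = FV / (1 + r)^n
Substituting: Price = $100.00 / (1 + 0.0356)^13
Discount factor: (1.0356)^13 = 1.575783
Price = $100.00 / 1.575783 = $63.46

$63.46


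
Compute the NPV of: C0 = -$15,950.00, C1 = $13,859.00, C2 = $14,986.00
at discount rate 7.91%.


Formula: NPV = C0 + C1/(1+r) + C2/(1+r)^2
Discount C1: $13,859.00 / (1 + 0.0791) = $12,843.11
Discount C2: $14,986.00 / (1 + 0.0791)^2 = $12,869.52
NPV = -$15,950.00 + $12,843.11 + $12,869.52 = $9,762.63

$9,762.63


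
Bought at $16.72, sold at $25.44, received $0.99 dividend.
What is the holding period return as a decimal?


Formula: HPR = (P1 - P0 + D) / P0
Gain: $25.44 - $16.72 + $0.99 = $9.71
HPR = $9.71 / $16.72 = 0.5807

0.5807


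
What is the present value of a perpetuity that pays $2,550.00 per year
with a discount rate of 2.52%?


Formula: PV = C / r
Substituting: PV = $2,550.00 / 0.0252
PV = $101,190.48

$101,190.48


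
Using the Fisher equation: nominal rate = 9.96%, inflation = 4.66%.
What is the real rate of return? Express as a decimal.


Formula: (1 + r_real) = (1 + r_nom) / (1 + inflation)
Substituting: (1 + r_real) = 1.0996 / 1.0466
(1 + r_real) = 1.05064
r_real = 1.05064 - 1 = 0.05064

0.05064


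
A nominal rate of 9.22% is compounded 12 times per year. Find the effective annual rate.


Formula: EAR = (1 + r/m)^m - 1
Period rate: r/m = 0.0922 / 12 = 0.007683
Compounding: (1 + 0.007683)^12 = 1.096198
EAR = 1.096198 - 1 = 0.096198

0.096198


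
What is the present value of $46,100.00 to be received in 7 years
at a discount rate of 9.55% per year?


Formula: PV = FV / (1 + r)^n
Substituting: PV = $46,100.00 / (1 + 0.0955)^7
Discount factor: (1.0955)^7 = 1.893593
PV = $46,100.00 / 1.893593 = $24,345.25

$24,345.25


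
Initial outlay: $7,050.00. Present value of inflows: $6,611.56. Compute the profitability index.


Formula: PI = PV(cash flows) / initial investment
Substituting: PI = $6,611.56 / $7,050.00
PI = 0.9378

0.9378


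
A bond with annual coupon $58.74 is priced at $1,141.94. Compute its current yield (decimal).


Formula: Current yield = annual coupon / price
Substituting: CY = $58.74 / $1,141.94
CY = 0.051439

0.051439


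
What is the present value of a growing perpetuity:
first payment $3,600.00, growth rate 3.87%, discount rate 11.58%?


Formula: PV = C / (r - g)
Spread: r - g = 0.1158 - 0.0387 = 0.0771
Substituting: PV = $3,600.00 / 0.0771
PV = $46,692.61

$46,692.61


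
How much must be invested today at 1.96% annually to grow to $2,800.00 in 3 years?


Formula: PV = FV / (1 + r)^n
Substituting: PV = $2,800.00 / (1 + 0.0196)^3
Discount factor: (1.0196)^3 = 1.05996
PV = $2,800.00 / 1.05996 = $2,641.61

$2,641.61


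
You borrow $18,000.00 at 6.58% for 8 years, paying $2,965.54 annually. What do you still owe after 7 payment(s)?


Formula: Balance = PV*(1+r)^k - PMT*((1+r)^k - 1)/r
Growth: (1 + 0.0658)^7 = 1.562176
Accumulated factor: ((1+r)^k - 1)/r = 8.543711
Balance = $18,000.00 * 1.562176 - $2,965.54 * 8.543711
Balance = $2,782.45

$2,782.45


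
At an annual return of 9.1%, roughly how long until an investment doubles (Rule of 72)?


Formula: Years ≈ 72 / r
Substituting: Years ≈ 72 / 9.1
Years ≈ 7.9

7.9 years


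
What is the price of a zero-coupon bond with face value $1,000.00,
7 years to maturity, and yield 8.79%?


Formula: Price = FV / (1 + r)^n
Substituting: Price = $1,000.00 / (1 + 0.0879)^7
Discount factor: (1.0879)^7 = 1.803528
Price = $1,000.00 / 1.803528 = $554.47

$554.47


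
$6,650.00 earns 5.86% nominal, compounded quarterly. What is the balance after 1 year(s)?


Formula: FV = P * (1 + r/m)^(m*t)
Period rate: r/m = 0.0586 / 4 = 0.01465
Total periods: m*t = 4 * 1 = 4
Growth factor: (1 + 0.01465)^4 = 1.0599
FV = $6,650.00 * 1.0599 = $7,048.34

$7,048.34


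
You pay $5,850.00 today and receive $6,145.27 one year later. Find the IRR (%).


Formula: IRR = C1/C0 - 1
Substituting: IRR = $6,145.27 / $5,850.00 - 1
Ratio: 1.050474 - 1 = 0.050474
IRR = 5.0474%

5.0474%


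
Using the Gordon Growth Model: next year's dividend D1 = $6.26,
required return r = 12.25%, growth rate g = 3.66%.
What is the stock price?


Formula: P = D1 / (r - g)
Spread: r - g = 0.1225 - 0.0366 = 0.0859
Substituting: P = $6.26 / 0.0859
P = $72.88

$72.88


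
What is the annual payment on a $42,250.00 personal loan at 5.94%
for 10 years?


Formula: PMT = PV * r / (1 - (1+r)^(-n))
Denominator: 1 - (1 + 0.0594)^(-10) = 0.438435
Numerator: $42,250.00 * 0.0594 = 2509.65
PMT = 2509.65 / 0.438435 = $5,724.11

$5,724.11


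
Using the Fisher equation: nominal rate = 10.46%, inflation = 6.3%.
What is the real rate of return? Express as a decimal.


Formula: (1 + r_real) = (1 + r_nom) / (1 + inflation)
Substituting: (1 + r_real) = 1.1046 / 1.063
(1 + r_real) = 1.039135
r_real = 1.039135 - 1 = 0.039135

0.039135


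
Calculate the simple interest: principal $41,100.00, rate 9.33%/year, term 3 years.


Formula: I = P * r * t
Substituting: I = $41,100.00 * 0.0933 * 3
Step: I = $41,100.00 * 0.2799
I = $11,503.89

$11,503.89


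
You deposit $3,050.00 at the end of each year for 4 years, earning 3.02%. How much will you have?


Formula: FV = PMT * ((1+r)^n - 1) / r
Growth factor: (1 + 0.0302)^4 = 1.126383
Numerator: 1.126383 - 1 = 0.126383
FV = $3,050.00 * 0.126383 / 0.0302 = $12,763.87

$12,763.87


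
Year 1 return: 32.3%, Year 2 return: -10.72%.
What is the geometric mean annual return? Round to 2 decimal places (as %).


Formula: Geometric mean = ((1+r1)*(1+r2))^(1/2) - 1
Product: (1 + 0.323) * (1 + -0.1072) = 1.323 * 0.8928 = 1.181174
Square root: 1.181174^0.5 = 1.086818
Geometric mean = 1.086818 - 1 = 0.086818
As percentage: 8.68%

8.68%


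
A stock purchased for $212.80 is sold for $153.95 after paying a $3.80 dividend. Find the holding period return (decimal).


Formula: HPR = (P1 - P0 + D) / P0
Gain: $153.95 - $212.80 + $3.80 = -$55.05
HPR = -$55.05 / $212.80 = -0.2587

-0.2587


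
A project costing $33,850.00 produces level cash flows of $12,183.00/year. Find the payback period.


Formula: Payback = investment / annual cash flow
Substituting: Payback = $33,850.00 / $12,183.00
Payback = 2.7785 years

2.7785 years


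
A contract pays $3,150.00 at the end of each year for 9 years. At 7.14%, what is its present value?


Formula: PV = PMT * (1 - (1+r)^(-n)) / r
Discount factor: (1 + 0.0714)^(-9) = 0.53757
Bracket: 1 - 0.53757 = 0.46243
PV = $3,150.00 * 0.46243 / 0.0714 = $20,401.31

$20,401.31


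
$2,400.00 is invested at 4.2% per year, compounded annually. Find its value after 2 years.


Formula: FV = P * (1 + r)^n
Substituting: FV = $2,400.00 * (1 + 0.042)^2
Growth factor: (1.042)^2 = 1.085764
FV = $2,400.00 * 1.085764 = $2,605.83

$2,605.83


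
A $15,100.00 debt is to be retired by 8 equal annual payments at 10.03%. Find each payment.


Formula: PMT = PV * r / (1 - (1+r)^(-n))
Denominator: 1 - (1 + 0.1003)^(-8) = 0.534509
Numerator: $15,100.00 * 0.1003 = 1514.53
PMT = 1514.53 / 0.534509 = $2,833.50

$2,833.50


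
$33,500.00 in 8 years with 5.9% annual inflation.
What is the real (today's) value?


Formula: Real value = nominal / (1 + inflation)^years
Price level: (1 + 0.059)^8 = 1.581859
Real value = $33,500.00 / 1.581859 = $21,177.62

$21,177.62


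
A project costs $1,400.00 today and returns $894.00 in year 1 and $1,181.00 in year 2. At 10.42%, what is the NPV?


Formula: NPV = C0 + C1/(1+r) + C2/(1+r)^2
Discount C1: $894.00 / (1 + 0.1042) = $809.64
Discount C2: $1,181.00 / (1 + 0.1042)^2 = $968.62
NPV = -$1,400.00 + $809.64 + $968.62 = $378.26

$378.26


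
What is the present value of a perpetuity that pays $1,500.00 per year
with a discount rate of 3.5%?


Formula: PV = C / r
Substituting: PV = $1,500.00 / 0.035
PV = $42,857.14

$42,857.14


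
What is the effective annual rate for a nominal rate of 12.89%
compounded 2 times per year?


Formula: EAR = (1 + r/m)^m - 1
Period rate: r/m = 0.1289 / 2 = 0.06445
Compounding: (1 + 0.06445)^2 = 1.133054
EAR = 1.133054 - 1 = 0.133054

0.133054


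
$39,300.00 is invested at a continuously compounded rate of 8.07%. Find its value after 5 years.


Formula: FV = P * e^(r*t)
Exponent: r*t = 0.0807 * 5 = 0.4035
e^(0.4035) = 1.497055
FV = $39,300.00 * 1.497055 = $58,834.27

$58,834.27


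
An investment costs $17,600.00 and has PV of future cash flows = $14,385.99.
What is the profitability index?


Formula: PI = PV(cash flows) / initial investment
Substituting: PI = $14,385.99 / $17,600.00
PI = 0.8174

0.8174


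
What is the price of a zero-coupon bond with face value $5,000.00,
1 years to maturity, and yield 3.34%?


Formula: Price = FV / (1 + r)^n
Substituting: Price = $5,000.00 / (1 + 0.0334)^1
Discount factor: (1.0334)^1 = 1.0334
Price = $5,000.00 / 1.0334 = $4,838.40

$4,838.40


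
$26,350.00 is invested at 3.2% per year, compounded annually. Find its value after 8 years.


Formula: FV = P * (1 + r)^n
Substituting: FV = $26,350.00 * (1 + 0.032)^8
Growth factor: (1.032)^8 = 1.286582
FV = $26,350.00 * 1.286582 = $33,901.44

$33,901.44


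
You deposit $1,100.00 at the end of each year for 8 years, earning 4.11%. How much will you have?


Formula: FV = PMT * ((1+r)^n - 1) / r
Growth factor: (1 + 0.0411)^8 = 1.380192
Numerator: 1.380192 - 1 = 0.380192
FV = $1,100.00 * 0.380192 / 0.0411 = $10,175.46

$10,175.46


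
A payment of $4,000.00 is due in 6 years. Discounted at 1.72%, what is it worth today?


Formula: PV = FV / (1 + r)^n
Substituting: PV = $4,000.00 / (1 + 0.0172)^6
Discount factor: (1.0172)^6 = 1.107741
PV = $4,000.00 / 1.107741 = $3,610.95

$3,610.95


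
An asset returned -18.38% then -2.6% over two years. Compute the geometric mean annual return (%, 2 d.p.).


Formula: Geometric mean = ((1+r1)*(1+r2))^(1/2) - 1
Product: (1 + -0.1838) * (1 + -0.026) = 0.8162 * 0.974 = 0.794979
Square root: 0.794979^0.5 = 0.891616
Geometric mean = 0.891616 - 1 = -0.108384
As percentage: -10.84%

-10.84%


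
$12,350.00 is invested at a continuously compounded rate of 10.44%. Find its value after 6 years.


Formula: FV = P * e^(r*t)
Exponent: r*t = 0.1044 * 6 = 0.6264
e^(0.6264) = 1.870863
FV = $12,350.00 * 1.870863 = $23,105.16

$23,105.16


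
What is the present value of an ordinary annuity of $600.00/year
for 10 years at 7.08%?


Formula: PV = PMT * (1 - (1+r)^(-n)) / r
Discount factor: (1 + 0.0708)^(-10) = 0.504564
Bracket: 1 - 0.504564 = 0.495436
PV = $600.00 * 0.495436 / 0.0708 = $4,198.61

$4,198.61


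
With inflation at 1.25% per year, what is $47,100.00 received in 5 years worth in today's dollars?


Formula: Real value = nominal / (1 + inflation)^years
Price level: (1 + 0.0125)^5 = 1.064082
Real value = $47,100.00 / 1.064082 = $44,263.50

$44,263.50


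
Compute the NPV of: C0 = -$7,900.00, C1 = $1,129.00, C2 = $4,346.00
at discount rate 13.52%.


Formula: NPV = C0 + C1/(1+r) + C2/(1+r)^2
Discount C1: $1,129.00 / (1 + 0.1352) = $994.54
Discount C2: $4,346.00 / (1 + 0.1352)^2 = $3,372.45
NPV = -$7,900.00 + $994.54 + $3,372.45 = -$3,533.02

-$3,533.02


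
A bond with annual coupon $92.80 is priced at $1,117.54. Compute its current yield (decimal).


Formula: Current yield = annual coupon / price
Substituting: CY = $92.80 / $1,117.54
CY = 0.08304

0.08304


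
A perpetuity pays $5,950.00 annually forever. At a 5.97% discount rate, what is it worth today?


Formula: PV = C / r
Substituting: PV = $5,950.00 / 0.0597
PV = $99,664.99

$99,664.99


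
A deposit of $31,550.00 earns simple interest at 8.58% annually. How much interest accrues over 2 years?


Formula: I = P * r * t
Substituting: I = $31,550.00 * 0.0858 * 2
Step: I = $31,550.00 * 0.1716
I = $5,413.98

$5,413.98


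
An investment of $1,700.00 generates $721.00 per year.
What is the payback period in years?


Formula: Payback = investment / annual cash flow
Substituting: Payback = $1,700.00 / $721.00
Payback = 2.3578 years

2.3578 years


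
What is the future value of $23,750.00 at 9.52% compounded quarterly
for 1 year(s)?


Formula: FV = P * (1 + r/m)^(m*t)
Period rate: r/m = 0.0952 / 4 = 0.0238
Total periods: m*t = 4 * 1 = 4
Growth factor: (1 + 0.0238)^4 = 1.098653
FV = $23,750.00 * 1.098653 = $26,093.01

$26,093.01


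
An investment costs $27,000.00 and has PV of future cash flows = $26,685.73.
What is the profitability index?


Formula: PI = PV(cash flows) / initial investment
Substituting: PI = $26,685.73 / $27,000.00
PI = 0.9884

0.9884


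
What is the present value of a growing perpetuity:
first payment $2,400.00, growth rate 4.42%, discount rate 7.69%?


Formula: PV = C / (r - g)
Spread: r - g = 0.0769 - 0.0442 = 0.0327
Substituting: PV = $2,400.00 / 0.0327
PV = $73,394.50

$73,394.50


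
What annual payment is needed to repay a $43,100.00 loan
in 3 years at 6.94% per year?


Formula: PMT = PV * r / (1 - (1+r)^(-n))
Denominator: 1 - (1 + 0.0694)^(-3) = 0.182327
Numerator: $43,100.00 * 0.0694 = 2991.14
PMT = 2991.14 / 0.182327 = $16,405.33

$16,405.33


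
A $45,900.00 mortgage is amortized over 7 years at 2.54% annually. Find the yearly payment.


Formula: PMT = PV * r / (1 - (1+r)^(-n))
Denominator: 1 - (1 + 0.0254)^(-7) = 0.161029
Numerator: $45,900.00 * 0.0254 = 1165.86
PMT = 1165.86 / 0.161029 = $7,240.05

$7,240.05


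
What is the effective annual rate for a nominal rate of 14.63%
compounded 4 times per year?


Formula: EAR = (1 + r/m)^m - 1
Period rate: r/m = 0.1463 / 4 = 0.036575
Compounding: (1 + 0.036575)^4 = 1.154524
EAR = 1.154524 - 1 = 0.154524

0.154524


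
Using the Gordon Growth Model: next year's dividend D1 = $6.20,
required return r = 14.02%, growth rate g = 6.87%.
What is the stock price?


Formula: P = D1 / (r - g)
Spread: r - g = 0.1402 - 0.0687 = 0.0715
Substituting: P = $6.20 / 0.0715
P = $86.71

$86.71


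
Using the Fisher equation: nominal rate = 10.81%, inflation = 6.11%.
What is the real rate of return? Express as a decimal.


Formula: (1 + r_real) = (1 + r_nom) / (1 + inflation)
Substituting: (1 + r_real) = 1.1081 / 1.0611
(1 + r_real) = 1.044294
r_real = 1.044294 - 1 = 0.044294

0.044294


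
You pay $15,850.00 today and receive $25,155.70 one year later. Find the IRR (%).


Formula: IRR = C1/C0 - 1
Substituting: IRR = $25,155.70 / $15,850.00 - 1
Ratio: 1.58711 - 1 = 0.58711
IRR = 58.711%

58.711%


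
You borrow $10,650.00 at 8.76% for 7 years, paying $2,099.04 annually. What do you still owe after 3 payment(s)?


Formula: Balance = PV*(1+r)^k - PMT*((1+r)^k - 1)/r
Growth: (1 + 0.0876)^3 = 1.286494
Accumulated factor: ((1+r)^k - 1)/r = 3.270474
Balance = $10,650.00 * 1.286494 - $2,099.04 * 3.270474
Balance = $6,836.30

$6,836.30


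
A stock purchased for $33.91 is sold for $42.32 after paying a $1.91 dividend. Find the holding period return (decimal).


Formula: HPR = (P1 - P0 + D) / P0
Gain: $42.32 - $33.91 + $1.91 = $10.32
HPR = $10.32 / $33.91 = 0.3043

0.3043


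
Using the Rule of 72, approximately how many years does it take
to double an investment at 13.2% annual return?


Formula: Years ≈ 72 / r
Substituting: Years ≈ 72 / 13.2
Years ≈ 5.5

5.5 years


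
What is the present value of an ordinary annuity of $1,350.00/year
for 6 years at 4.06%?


Formula: PV = PMT * (1 - (1+r)^(-n)) / r
Discount factor: (1 + 0.0406)^(-6) = 0.787584
Bracket: 1 - 0.787584 = 0.212416
PV = $1,350.00 * 0.212416 / 0.0406 = $7,063.08

$7,063.08


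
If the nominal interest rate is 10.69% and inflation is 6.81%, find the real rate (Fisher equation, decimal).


Formula: (1 + r_real) = (1 + r_nom) / (1 + inflation)
Substituting: (1 + r_real) = 1.1069 / 1.0681
(1 + r_real) = 1.036326
r_real = 1.036326 - 1 = 0.036326

0.036326


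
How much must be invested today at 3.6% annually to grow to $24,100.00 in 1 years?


Formula: PV = FV / (1 + r)^n
Substituting: PV = $24,100.00 / (1 + 0.036)^1
Discount factor: (1.036)^1 = 1.036
PV = $24,100.00 / 1.036 = $23,262.55

$23,262.55


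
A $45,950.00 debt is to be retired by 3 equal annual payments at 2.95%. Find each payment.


Formula: PMT = PV * r / (1 - (1+r)^(-n))
Denominator: 1 - (1 + 0.0295)^(-3) = 0.083524
Numerator: $45,950.00 * 0.0295 = 1355.525
PMT = 1355.525 / 0.083524 = $16,229.11

$16,229.11


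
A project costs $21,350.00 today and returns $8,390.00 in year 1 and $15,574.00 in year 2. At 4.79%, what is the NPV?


Formula: NPV = C0 + C1/(1+r) + C2/(1+r)^2
Discount C1: $8,390.00 / (1 + 0.0479) = $8,006.49
Discount C2: $15,574.00 / (1 + 0.0479)^2 = $14,182.75
NPV = -$21,350.00 + $8,006.49 + $14,182.75 = $839.24

$839.24


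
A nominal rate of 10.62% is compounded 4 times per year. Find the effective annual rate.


Formula: EAR = (1 + r/m)^m - 1
Period rate: r/m = 0.1062 / 4 = 0.02655
Compounding: (1 + 0.02655)^4 = 1.110505
EAR = 1.110505 - 1 = 0.110505

0.110505


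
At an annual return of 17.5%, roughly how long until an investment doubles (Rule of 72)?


Formula: Years ≈ 72 / r
Substituting: Years ≈ 72 / 17.5
Years ≈ 4.1

4.1 years


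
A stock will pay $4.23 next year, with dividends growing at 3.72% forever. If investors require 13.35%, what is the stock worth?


Formula: P = D1 / (r - g)
Spread: r - g = 0.1335 - 0.0372 = 0.0963
Substituting: P = $4.23 / 0.0963
P = $43.93

$43.93


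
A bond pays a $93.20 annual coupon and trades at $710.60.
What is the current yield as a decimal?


Formula: Current yield = annual coupon / price
Substituting: CY = $93.20 / $710.60
CY = 0.131157

0.131157


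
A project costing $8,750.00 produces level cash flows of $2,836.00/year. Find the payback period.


Formula: Payback = investment / annual cash flow
Substituting: Payback = $8,750.00 / $2,836.00
Payback = 3.0853 years

3.0853 years


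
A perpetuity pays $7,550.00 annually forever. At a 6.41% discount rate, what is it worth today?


Formula: PV = C / r
Substituting: PV = $7,550.00 / 0.0641
PV = $117,784.71

$117,784.71


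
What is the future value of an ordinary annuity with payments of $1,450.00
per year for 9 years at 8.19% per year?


Formula: FV = PMT * ((1+r)^n - 1) / r
Growth factor: (1 + 0.0819)^9 = 2.030879
Numerator: 2.030879 - 1 = 1.030879
FV = $1,450.00 * 1.030879 / 0.0819 = $18,251.22

$18,251.22


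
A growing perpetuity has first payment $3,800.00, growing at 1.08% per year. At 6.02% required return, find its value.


Formula: PV = C / (r - g)
Spread: r - g = 0.0602 - 0.0108 = 0.0494
Substituting: PV = $3,800.00 / 0.0494
PV = $76,923.08

$76,923.08


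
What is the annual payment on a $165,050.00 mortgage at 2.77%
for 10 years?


Formula: PMT = PV * r / (1 - (1+r)^(-n))
Denominator: 1 - (1 + 0.0277)^(-10) = 0.239084
Numerator: $165,050.00 * 0.0277 = 4571.885
PMT = 4571.885 / 0.239084 = $19,122.47

$19,122.47


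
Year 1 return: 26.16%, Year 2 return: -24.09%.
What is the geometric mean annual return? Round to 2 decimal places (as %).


Formula: Geometric mean = ((1+r1)*(1+r2))^(1/2) - 1
Product: (1 + 0.2616) * (1 + -0.2409) = 1.2616 * 0.7591 = 0.957681
Square root: 0.957681^0.5 = 0.978612
Geometric mean = 0.978612 - 1 = -0.021388
As percentage: -2.14%

-2.14%


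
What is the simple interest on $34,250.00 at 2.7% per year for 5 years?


Formula: I = P * r * t
Substituting: I = $34,250.00 * 0.027 * 5
Step: I = $34,250.00 * 0.135
I = $4,623.75

$4,623.75


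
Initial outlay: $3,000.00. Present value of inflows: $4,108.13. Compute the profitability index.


Formula: PI = PV(cash flows) / initial investment
Substituting: PI = $4,108.13 / $3,000.00
PI = 1.3694

1.3694


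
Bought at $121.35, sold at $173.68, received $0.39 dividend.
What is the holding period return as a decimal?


Formula: HPR = (P1 - P0 + D) / P0
Gain: $173.68 - $121.35 + $0.39 = $52.72
HPR = $52.72 / $121.35 = 0.4344

0.4344


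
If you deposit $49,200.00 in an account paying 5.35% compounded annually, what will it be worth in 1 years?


Formula: FV = P * (1 + r)^n
Substituting: FV = $49,200.00 * (1 + 0.0535)^1
Growth factor: (1.0535)^1 = 1.0535
FV = $49,200.00 * 1.0535 = $51,832.20

$51,832.20


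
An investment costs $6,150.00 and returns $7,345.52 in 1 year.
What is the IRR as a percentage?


Formula: IRR = C1/C0 - 1
Substituting: IRR = $7,345.52 / $6,150.00 - 1
Ratio: 1.194393 - 1 = 0.194393
IRR = 19.4393%

19.4393%


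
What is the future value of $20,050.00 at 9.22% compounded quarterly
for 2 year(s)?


Formula: FV = P * (1 + r/m)^(m*t)
Period rate: r/m = 0.0922 / 4 = 0.02305
Total periods: m*t = 4 * 2 = 8
Growth factor: (1 + 0.02305)^8 = 1.199982
FV = $20,050.00 * 1.199982 = $24,059.65

$24,059.65


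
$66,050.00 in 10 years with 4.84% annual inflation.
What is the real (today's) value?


Formula: Real value = nominal / (1 + inflation)^years
Price level: (1 + 0.0484)^10 = 1.604243
Real value = $66,050.00 / 1.604243 = $41,172.07

$41,172.07


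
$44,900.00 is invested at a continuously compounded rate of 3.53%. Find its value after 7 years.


Formula: FV = P * e^(r*t)
Exponent: r*t = 0.0353 * 7 = 0.2471
e^(0.2471) = 1.280307
FV = $44,900.00 * 1.280307 = $57,485.79

$57,485.79


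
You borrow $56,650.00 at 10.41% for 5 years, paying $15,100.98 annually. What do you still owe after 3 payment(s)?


Formula: Balance = PV*(1+r)^k - PMT*((1+r)^k - 1)/r
Growth: (1 + 0.1041)^3 = 1.345939
Accumulated factor: ((1+r)^k - 1)/r = 3.323137
Balance = $56,650.00 * 1.345939 - $15,100.98 * 3.323137
Balance = $26,064.80

$26,064.80


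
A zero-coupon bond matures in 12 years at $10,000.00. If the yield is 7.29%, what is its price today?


Formula: Price = FV / (1 + r)^n
Substituting: Price = $10,000.00 / (1 + 0.0729)^12
Discount factor: (1.0729)^12 = 2.326542
Price = $10,000.00 / 2.326542 = $4,298.22

$4,298.22


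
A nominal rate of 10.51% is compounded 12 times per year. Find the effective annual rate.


Formula: EAR = (1 + r/m)^m - 1
Period rate: r/m = 0.1051 / 12 = 0.008758
Compounding: (1 + 0.008758)^12 = 1.110314
EAR = 1.110314 - 1 = 0.110314

0.110314


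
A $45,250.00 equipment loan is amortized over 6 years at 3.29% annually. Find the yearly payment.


Formula: PMT = PV * r / (1 - (1+r)^(-n))
Denominator: 1 - (1 + 0.0329)^(-6) = 0.176525
Numerator: $45,250.00 * 0.0329 = 1488.725
PMT = 1488.725 / 0.176525 = $8,433.50

$8,433.50


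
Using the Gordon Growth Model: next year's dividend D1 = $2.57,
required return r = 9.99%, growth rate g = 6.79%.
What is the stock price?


Formula: P = D1 / (r - g)
Spread: r - g = 0.0999 - 0.0679 = 0.032
Substituting: P = $2.57 / 0.032
P = $80.31

$80.31


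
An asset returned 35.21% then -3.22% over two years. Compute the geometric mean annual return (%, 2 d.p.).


Formula: Geometric mean = ((1+r1)*(1+r2))^(1/2) - 1
Product: (1 + 0.3521) * (1 + -0.0322) = 1.3521 * 0.9678 = 1.308562
Square root: 1.308562^0.5 = 1.143924
Geometric mean = 1.143924 - 1 = 0.143924
As percentage: 14.39%

14.39%


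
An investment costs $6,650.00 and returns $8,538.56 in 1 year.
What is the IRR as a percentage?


Formula: IRR = C1/C0 - 1
Substituting: IRR = $8,538.56 / $6,650.00 - 1
Ratio: 1.283994 - 1 = 0.283994
IRR = 28.3994%

28.3994%


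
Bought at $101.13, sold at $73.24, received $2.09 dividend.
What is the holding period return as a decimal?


Formula: HPR = (P1 - P0 + D) / P0
Gain: $73.24 - $101.13 + $2.09 = -$25.80
HPR = -$25.80 / $101.13 = -0.2551

-0.2551


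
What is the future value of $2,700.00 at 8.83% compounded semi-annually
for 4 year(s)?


Formula: FV = P * (1 + r/m)^(m*t)
Period rate: r/m = 0.0883 / 2 = 0.04415
Total periods: m*t = 2 * 4 = 8
Growth factor: (1 + 0.04415)^8 = 1.412873
FV = $2,700.00 * 1.412873 = $3,814.76

$3,814.76


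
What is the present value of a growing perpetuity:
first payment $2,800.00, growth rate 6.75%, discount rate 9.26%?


Formula: PV = C / (r - g)
Spread: r - g = 0.0926 - 0.0675 = 0.0251
Substituting: PV = $2,800.00 / 0.0251
PV = $111,553.78

$111,553.78


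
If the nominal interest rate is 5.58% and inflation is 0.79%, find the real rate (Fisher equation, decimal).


Formula: (1 + r_real) = (1 + r_nom) / (1 + inflation)
Substituting: (1 + r_real) = 1.0558 / 1.0079
(1 + r_real) = 1.047525
r_real = 1.047525 - 1 = 0.047525

0.047525


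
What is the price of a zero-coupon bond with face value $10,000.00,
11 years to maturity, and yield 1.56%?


Formula: Price = FV / (1 + r)^n
Substituting: Price = $10,000.00 / (1 + 0.0156)^11
Discount factor: (1.0156)^11 = 1.185631
Price = $10,000.00 / 1.185631 = $8,434.33

$8,434.33


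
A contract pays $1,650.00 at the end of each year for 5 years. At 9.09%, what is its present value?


Formula: PV = PMT * (1 - (1+r)^(-n)) / r
Discount factor: (1 + 0.0909)^(-5) = 0.647255
Bracket: 1 - 0.647255 = 0.352745
PV = $1,650.00 * 0.352745 / 0.0909 = $6,402.97

$6,402.97


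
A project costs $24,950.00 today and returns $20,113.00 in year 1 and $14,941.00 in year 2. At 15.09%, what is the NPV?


Formula: NPV = C0 + C1/(1+r) + C2/(1+r)^2
Discount C1: $20,113.00 / (1 + 0.1509) = $17,475.89
Discount C2: $14,941.00 / (1 + 0.1509)^2 = $11,279.88
NPV = -$24,950.00 + $17,475.89 + $11,279.88 = $3,805.77

$3,805.77


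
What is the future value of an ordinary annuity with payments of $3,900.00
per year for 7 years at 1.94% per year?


Formula: FV = PMT * ((1+r)^n - 1) / r
Growth factor: (1 + 0.0194)^7 = 1.143964
Numerator: 1.143964 - 1 = 0.143964
FV = $3,900.00 * 0.143964 / 0.0194 = $28,941.24

$28,941.24


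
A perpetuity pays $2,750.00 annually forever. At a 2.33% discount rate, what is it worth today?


Formula: PV = C / r
Substituting: PV = $2,750.00 / 0.0233
PV = $118,025.75

$118,025.75


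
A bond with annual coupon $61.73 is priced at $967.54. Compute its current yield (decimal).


Formula: Current yield = annual coupon / price
Substituting: CY = $61.73 / $967.54
CY = 0.063801

0.063801


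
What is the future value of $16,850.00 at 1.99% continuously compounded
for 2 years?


Formula: FV = P * e^(r*t)
Exponent: r*t = 0.0199 * 2 = 0.0398
e^(0.0398) = 1.040603
FV = $16,850.00 * 1.040603 = $17,534.15

$17,534.15


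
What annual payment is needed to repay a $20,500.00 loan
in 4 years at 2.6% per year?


Formula: PMT = PV * r / (1 - (1+r)^(-n))
Denominator: 1 - (1 + 0.026)^(-4) = 0.097576
Numerator: $20,500.00 * 0.026 = 533.0
PMT = 533.0 / 0.097576 = $5,462.40

$5,462.40


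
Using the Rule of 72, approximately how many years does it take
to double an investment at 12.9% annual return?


Formula: Years ≈ 72 / r
Substituting: Years ≈ 72 / 12.9
Years ≈ 5.6

5.6 years


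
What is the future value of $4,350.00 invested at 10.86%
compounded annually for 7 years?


Formula: FV = P * (1 + r)^n
Substituting: FV = $4,350.00 * (1 + 0.1086)^7
Growth factor: (1.1086)^7 = 2.057899
FV = $4,350.00 * 2.057899 = $8,951.86

$8,951.86


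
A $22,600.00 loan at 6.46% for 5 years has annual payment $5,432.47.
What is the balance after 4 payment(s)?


Formula: Balance = PV*(1+r)^k - PMT*((1+r)^k - 1)/r
Growth: (1 + 0.0646)^4 = 1.284535
Accumulated factor: ((1+r)^k - 1)/r = 4.404562
Balance = $22,600.00 * 1.284535 - $5,432.47 * 4.404562
Balance = $5,102.83

$5,102.83


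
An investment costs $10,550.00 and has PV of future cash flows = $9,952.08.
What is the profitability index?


Formula: PI = PV(cash flows) / initial investment
Substituting: PI = $9,952.08 / $10,550.00
PI = 0.9433

0.9433


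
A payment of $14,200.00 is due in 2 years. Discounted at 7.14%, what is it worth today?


Formula: PV = FV / (1 + r)^n
Substituting: PV = $14,200.00 / (1 + 0.0714)^2
Discount factor: (1.0714)^2 = 1.147898
PV = $14,200.00 / 1.147898 = $12,370.44

$12,370.44


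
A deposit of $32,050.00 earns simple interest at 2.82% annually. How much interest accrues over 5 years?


Formula: I = P * r * t
Substituting: I = $32,050.00 * 0.0282 * 5
Step: I = $32,050.00 * 0.141
I = $4,519.05

$4,519.05


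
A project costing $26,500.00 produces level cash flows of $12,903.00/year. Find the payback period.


Formula: Payback = investment / annual cash flow
Substituting: Payback = $26,500.00 / $12,903.00
Payback = 2.0538 years

2.0538 years


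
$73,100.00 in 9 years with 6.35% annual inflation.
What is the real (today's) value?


Formula: Real value = nominal / (1 + inflation)^years
Price level: (1 + 0.0635)^9 = 1.740353
Real value = $73,100.00 / 1.740353 = $42,002.96

$42,002.96


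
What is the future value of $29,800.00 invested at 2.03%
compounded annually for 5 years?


Formula: FV = P * (1 + r)^n
Substituting: FV = $29,800.00 * (1 + 0.0203)^5
Growth factor: (1.0203)^5 = 1.105705
FV = $29,800.00 * 1.105705 = $32,950.02

$32,950.02


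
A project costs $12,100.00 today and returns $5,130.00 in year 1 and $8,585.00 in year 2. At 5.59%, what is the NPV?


Formula: NPV = C0 + C1/(1+r) + C2/(1+r)^2
Discount C1: $5,130.00 / (1 + 0.0559) = $4,858.41
Discount C2: $8,585.00 / (1 + 0.0559)^2 = $7,700.07
NPV = -$12,100.00 + $4,858.41 + $7,700.07 = $458.49

$458.49


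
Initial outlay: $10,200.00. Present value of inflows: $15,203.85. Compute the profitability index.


Formula: PI = PV(cash flows) / initial investment
Substituting: PI = $15,203.85 / $10,200.00
PI = 1.4906

1.4906


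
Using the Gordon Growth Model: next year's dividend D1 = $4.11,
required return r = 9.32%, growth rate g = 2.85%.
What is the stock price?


Formula: P = D1 / (r - g)
Spread: r - g = 0.0932 - 0.0285 = 0.0647
Substituting: P = $4.11 / 0.0647
P = $63.52

$63.52


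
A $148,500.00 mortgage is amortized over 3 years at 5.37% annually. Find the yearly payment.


Formula: PMT = PV * r / (1 - (1+r)^(-n))
Denominator: 1 - (1 + 0.0537)^(-3) = 0.14523
Numerator: $148,500.00 * 0.0537 = 7974.45
PMT = 7974.45 / 0.14523 = $54,908.95

$54,908.95


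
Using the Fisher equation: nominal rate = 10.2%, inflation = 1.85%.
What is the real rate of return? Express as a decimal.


Formula: (1 + r_real) = (1 + r_nom) / (1 + inflation)
Substituting: (1 + r_real) = 1.102 / 1.0185
(1 + r_real) = 1.081983
r_real = 1.081983 - 1 = 0.081983

0.081983


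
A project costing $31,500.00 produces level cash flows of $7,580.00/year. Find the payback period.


Formula: Payback = investment / annual cash flow
Substituting: Payback = $31,500.00 / $7,580.00
Payback = 4.1557 years

4.1557 years


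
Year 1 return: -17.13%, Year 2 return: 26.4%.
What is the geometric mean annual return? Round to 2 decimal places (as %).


Formula: Geometric mean = ((1+r1)*(1+r2))^(1/2) - 1
Product: (1 + -0.1713) * (1 + 0.264) = 0.8287 * 1.264 = 1.047477
Square root: 1.047477^0.5 = 1.023463
Geometric mean = 1.023463 - 1 = 0.023463
As percentage: 2.35%

2.35%


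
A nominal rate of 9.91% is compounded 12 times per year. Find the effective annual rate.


Formula: EAR = (1 + r/m)^m - 1
Period rate: r/m = 0.0991 / 12 = 0.008258
Compounding: (1 + 0.008258)^12 = 1.103727
EAR = 1.103727 - 1 = 0.103727

0.103727


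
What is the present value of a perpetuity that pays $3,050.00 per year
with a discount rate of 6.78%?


Formula: PV = C / r
Substituting: PV = $3,050.00 / 0.0678
PV = $44,985.25

$44,985.25


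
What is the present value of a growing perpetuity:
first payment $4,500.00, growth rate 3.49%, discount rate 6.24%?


Formula: PV = C / (r - g)
Spread: r - g = 0.0624 - 0.0349 = 0.0275
Substituting: PV = $4,500.00 / 0.0275
PV = $163,636.36

$163,636.36


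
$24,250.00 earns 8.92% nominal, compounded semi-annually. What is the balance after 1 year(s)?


Formula: FV = P * (1 + r/m)^(m*t)
Period rate: r/m = 0.0892 / 2 = 0.0446
Total periods: m*t = 2 * 1 = 2
Growth factor: (1 + 0.0446)^2 = 1.091189
FV = $24,250.00 * 1.091189 = $26,461.34

$26,461.34


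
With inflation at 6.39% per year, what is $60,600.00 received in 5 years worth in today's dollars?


Formula: Real value = nominal / (1 + inflation)^years
Price level: (1 + 0.0639)^5 = 1.363026
Real value = $60,600.00 / 1.363026 = $44,459.91

$44,459.91


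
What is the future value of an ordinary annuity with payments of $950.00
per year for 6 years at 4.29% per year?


Formula: FV = PMT * ((1+r)^n - 1) / r
Growth factor: (1 + 0.0429)^6 = 1.286637
Numerator: 1.286637 - 1 = 0.286637
FV = $950.00 * 0.286637 / 0.0429 = $6,347.44

$6,347.44


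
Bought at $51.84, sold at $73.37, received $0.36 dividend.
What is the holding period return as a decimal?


Formula: HPR = (P1 - P0 + D) / P0
Gain: $73.37 - $51.84 + $0.36 = $21.89
HPR = $21.89 / $51.84 = 0.4223

0.4223


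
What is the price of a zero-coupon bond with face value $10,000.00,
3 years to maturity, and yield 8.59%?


Formula: Price = FV / (1 + r)^n
Substituting: Price = $10,000.00 / (1 + 0.0859)^3
Discount factor: (1.0859)^3 = 1.28047
Price = $10,000.00 / 1.28047 = $7,809.63

$7,809.63


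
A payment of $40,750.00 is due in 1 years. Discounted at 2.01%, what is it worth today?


Formula: PV = FV / (1 + r)^n
Substituting: PV = $40,750.00 / (1 + 0.0201)^1
Discount factor: (1.0201)^1 = 1.0201
PV = $40,750.00 / 1.0201 = $39,947.06

$39,947.06


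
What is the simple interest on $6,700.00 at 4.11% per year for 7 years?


Formula: I = P * r * t
Substituting: I = $6,700.00 * 0.0411 * 7
Step: I = $6,700.00 * 0.2877
I = $1,927.59

$1,927.59


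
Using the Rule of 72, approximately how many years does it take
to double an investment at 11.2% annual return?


Formula: Years ≈ 72 / r
Substituting: Years ≈ 72 / 11.2
Years ≈ 6.4

6.4 years


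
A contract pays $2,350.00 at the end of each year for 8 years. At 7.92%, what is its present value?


Formula: PV = PMT * (1 - (1+r)^(-n)) / r
Discount factor: (1 + 0.0792)^(-8) = 0.543481
Bracket: 1 - 0.543481 = 0.456519
PV = $2,350.00 * 0.456519 / 0.0792 = $13,545.70

$13,545.70


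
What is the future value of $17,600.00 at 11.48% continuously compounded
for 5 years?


Formula: FV = P * e^(r*t)
Exponent: r*t = 0.1148 * 5 = 0.574
e^(0.574) = 1.775354
FV = $17,600.00 * 1.775354 = $31,246.24

$31,246.24


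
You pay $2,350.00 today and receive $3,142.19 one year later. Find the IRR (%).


Formula: IRR = C1/C0 - 1
Substituting: IRR = $3,142.19 / $2,350.00 - 1
Ratio: 1.337102 - 1 = 0.337102
IRR = 33.7102%

33.7102%


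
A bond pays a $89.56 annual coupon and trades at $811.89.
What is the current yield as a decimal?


Formula: Current yield = annual coupon / price
Substituting: CY = $89.56 / $811.89
CY = 0.110311

0.110311


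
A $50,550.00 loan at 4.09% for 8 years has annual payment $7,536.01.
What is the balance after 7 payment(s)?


Formula: Balance = PV*(1+r)^k - PMT*((1+r)^k - 1)/r
Growth: (1 + 0.0409)^7 = 1.323924
Accumulated factor: ((1+r)^k - 1)/r = 7.919903
Balance = $50,550.00 * 1.323924 - $7,536.01 * 7.919903
Balance = $7,239.89

$7,239.89


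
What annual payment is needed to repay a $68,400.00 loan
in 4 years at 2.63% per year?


Formula: PMT = PV * r / (1 - (1+r)^(-n))
Denominator: 1 - (1 + 0.0263)^(-4) = 0.098631
Numerator: $68,400.00 * 0.0263 = 1798.92
PMT = 1798.92 / 0.098631 = $18,238.92

$18,238.92


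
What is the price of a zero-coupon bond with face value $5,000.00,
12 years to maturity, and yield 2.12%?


Formula: Price = FV / (1 + r)^n
Substituting: Price = $5,000.00 / (1 + 0.0212)^12
Discount factor: (1.0212)^12 = 1.286263
Price = $5,000.00 / 1.286263 = $3,887.23

$3,887.23


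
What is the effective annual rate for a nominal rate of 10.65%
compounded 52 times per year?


Formula: EAR = (1 + r/m)^m - 1
Period rate: r/m = 0.1065 / 52 = 0.002048
Compounding: (1 + 0.002048)^52 = 1.112257
EAR = 1.112257 - 1 = 0.112257

0.112257


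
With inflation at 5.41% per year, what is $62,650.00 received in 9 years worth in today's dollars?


Formula: Real value = nominal / (1 + inflation)^years
Price level: (1 + 0.0541)^9 = 1.606706
Real value = $62,650.00 / 1.606706 = $38,992.83

$38,992.83


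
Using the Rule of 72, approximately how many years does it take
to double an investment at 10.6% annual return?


Formula: Years ≈ 72 / r
Substituting: Years ≈ 72 / 10.6
Years ≈ 6.8

6.8 years


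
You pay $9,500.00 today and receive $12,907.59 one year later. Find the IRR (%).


Formula: IRR = C1/C0 - 1
Substituting: IRR = $12,907.59 / $9,500.00 - 1
Ratio: 1.358694 - 1 = 0.358694
IRR = 35.8694%

35.8694%


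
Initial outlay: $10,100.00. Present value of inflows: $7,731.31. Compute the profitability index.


Formula: PI = PV(cash flows) / initial investment
Substituting: PI = $7,731.31 / $10,100.00
PI = 0.7655

0.7655
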